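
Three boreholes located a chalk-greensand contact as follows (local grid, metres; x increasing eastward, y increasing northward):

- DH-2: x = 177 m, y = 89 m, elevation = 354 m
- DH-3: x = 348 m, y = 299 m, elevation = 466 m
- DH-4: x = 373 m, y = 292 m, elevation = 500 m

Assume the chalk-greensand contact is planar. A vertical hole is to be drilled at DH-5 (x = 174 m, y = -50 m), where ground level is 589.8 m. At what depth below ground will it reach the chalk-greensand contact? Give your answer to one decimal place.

Two edge vectors: DH-2→DH-3 = (171, 210, 112), DH-2→DH-4 = (196, 203, 146).
Normal n = (DH-2→DH-3) × (DH-2→DH-4) = (7924, -3014, -6447).
So ∂z/∂x = −n_x/n_z = 1.22910 and ∂z/∂y = −n_y/n_z = −0.46750.
Intercept c from DH-2: 354 − 217.55 + 41.61 = 178.06.
At (174, -50): z_contact = 213.86 + 23.38 + 178.06 = 415.30 m.
Depth below ground = 589.8 − 415.30 = 174.5 m.

174.5 m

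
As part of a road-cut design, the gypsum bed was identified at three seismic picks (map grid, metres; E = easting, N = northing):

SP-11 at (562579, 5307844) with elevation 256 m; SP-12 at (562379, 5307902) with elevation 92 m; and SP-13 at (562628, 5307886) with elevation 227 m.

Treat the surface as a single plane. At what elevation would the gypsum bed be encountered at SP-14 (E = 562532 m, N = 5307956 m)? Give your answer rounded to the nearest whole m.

96 m

Two edge vectors: SP-11→SP-12 = (-200, 58, -164), SP-11→SP-13 = (49, 42, -29).
Normal n = (SP-11→SP-12) × (SP-11→SP-13) = (5206, -13836, -11242).
So ∂z/∂E = −n_x/n_z = 0.46308486 and ∂z/∂N = −n_y/n_z = −1.23074186.
Intercept c from SP-11: 256 − 260521.82 + 6532585.80 = 6272319.98.
At (562532, 5307956): z = 260500.1 − 6532723.6 + 6272319.98 = 96.4 m.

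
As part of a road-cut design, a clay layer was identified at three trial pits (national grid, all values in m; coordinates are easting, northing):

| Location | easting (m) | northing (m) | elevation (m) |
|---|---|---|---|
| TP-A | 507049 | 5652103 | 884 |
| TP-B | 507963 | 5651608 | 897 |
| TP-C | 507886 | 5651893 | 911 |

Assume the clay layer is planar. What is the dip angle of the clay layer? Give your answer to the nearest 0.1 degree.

Let the plane be z = a·easting + b·northing + c.
TP-B−TP-A: 914a − 495b = 13;  TP-C−TP-A: 837a − 210b = 27.
Solving gives a = 0.04782, b = 0.06204.
Gradient magnitude |∇z| = √(a² + b²) = √(0.00229 + 0.00385) = 0.07834.
True dip = arctan(0.07834) = 4.5°, dipping toward SW (azimuth ≈ 218°).

4.5°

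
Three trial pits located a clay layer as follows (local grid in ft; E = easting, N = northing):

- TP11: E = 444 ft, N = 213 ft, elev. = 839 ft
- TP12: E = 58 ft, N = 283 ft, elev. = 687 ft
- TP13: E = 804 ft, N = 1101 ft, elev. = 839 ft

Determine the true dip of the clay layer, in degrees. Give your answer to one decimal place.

Two edge vectors: TP11→TP12 = (-386, 70, -152), TP11→TP13 = (360, 888, 0).
Normal n = (TP11→TP12) × (TP11→TP13) = (134976, -54720, -367968).
So ∂z/∂E = −n_x/n_z = 0.36681 and ∂z/∂N = −n_y/n_z = −0.14871.
Gradient magnitude |∇z| = √(a² + b²) = √(0.13455 + 0.02211) = 0.39581.
True dip = arctan(0.39581) = 21.6°, dipping toward WNW (azimuth ≈ 292°).

21.6°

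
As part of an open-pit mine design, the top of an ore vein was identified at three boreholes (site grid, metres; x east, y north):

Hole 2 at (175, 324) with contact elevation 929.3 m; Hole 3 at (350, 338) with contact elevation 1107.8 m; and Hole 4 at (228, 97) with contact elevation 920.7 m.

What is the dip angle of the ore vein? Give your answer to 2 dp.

45.97°

Let the plane be z = a·x + b·y + c.
Hole 3−Hole 2: 175a + 14b = 178.5;  Hole 4−Hole 2: 53a − 227b = −8.6.
Solving gives a = 0.99832, b = 0.27097.
Gradient magnitude |∇z| = √(a² + b²) = √(0.99665 + 0.07343) = 1.03444.
True dip = arctan(1.03444) = 45.97°, dipping toward WSW (azimuth ≈ 255°).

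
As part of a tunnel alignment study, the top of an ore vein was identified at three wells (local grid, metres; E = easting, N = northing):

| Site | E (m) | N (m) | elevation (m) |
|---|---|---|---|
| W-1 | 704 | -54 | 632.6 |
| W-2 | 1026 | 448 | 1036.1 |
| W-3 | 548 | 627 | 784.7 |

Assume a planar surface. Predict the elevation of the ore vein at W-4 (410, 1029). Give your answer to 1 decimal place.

843.9 m

Two edge vectors: W-1→W-2 = (322, 502, 403.5), W-1→W-3 = (-156, 681, 152.1).
Normal n = (W-1→W-2) × (W-1→W-3) = (-198429.3, -111922.2, 297594).
So ∂z/∂E = −n_x/n_z = 0.666779 and ∂z/∂N = −n_y/n_z = 0.376090.
Intercept c from W-1: 632.6 − 469.41 + 20.31 = 183.50.
At (410, 1029): z = 273.4 + 387.0 + 183.50 = 843.9 m.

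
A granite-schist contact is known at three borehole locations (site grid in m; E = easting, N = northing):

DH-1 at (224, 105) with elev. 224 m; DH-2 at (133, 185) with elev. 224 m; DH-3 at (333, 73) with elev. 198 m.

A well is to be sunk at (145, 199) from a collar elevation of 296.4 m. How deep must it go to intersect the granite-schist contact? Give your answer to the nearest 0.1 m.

Let the plane be z = a·E + b·N + c.
DH-2−DH-1: −91a + 80b = 0;  DH-3−DH-1: 109a − 32b = −26.
Solving gives a = −0.35813, b = −0.40737.
Then c = 224 − a·224 − b·105 = 346.99.
At (145, 199): z_contact = −51.93 − 81.07 + 346.99 = 214.00 m.
Depth below ground = 296.4 − 214.00 = 82.4 m.

82.4 m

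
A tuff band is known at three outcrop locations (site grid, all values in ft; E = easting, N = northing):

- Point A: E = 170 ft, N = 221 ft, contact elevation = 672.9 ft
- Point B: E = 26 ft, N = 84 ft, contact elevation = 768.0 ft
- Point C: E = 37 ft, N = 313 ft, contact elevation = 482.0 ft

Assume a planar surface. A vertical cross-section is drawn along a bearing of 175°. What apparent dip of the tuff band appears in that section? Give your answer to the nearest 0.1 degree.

Let the plane be z = a·E + b·N + c.
Point B−Point A: −144a − 137b = 95.1;  Point C−Point A: −133a + 92b = −190.9.
Solving gives a = 0.55306, b = −1.27547.
Unit vector along 175° is (sin 175°, cos 175°) = (0.0872, -0.9962).
Slope in that direction = a·(0.0872) + b·(-0.9962) = 1.31882.
Apparent dip = arctan|1.31882| = 52.8° (true dip is 54.3°, so apparent ≤ true as expected).

52.8°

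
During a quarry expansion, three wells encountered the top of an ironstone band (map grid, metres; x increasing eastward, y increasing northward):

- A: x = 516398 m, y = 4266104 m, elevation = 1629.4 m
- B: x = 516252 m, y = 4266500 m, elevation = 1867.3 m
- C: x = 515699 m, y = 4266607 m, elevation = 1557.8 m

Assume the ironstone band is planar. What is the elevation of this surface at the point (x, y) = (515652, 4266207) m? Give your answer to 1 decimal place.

1176.0 m

Let the plane be z = a·x + b·y + c.
B−A: −146a + 396b = 237.9;  C−A: −699a + 503b = −71.6.
Solving gives a = 0.727837003, b = 0.869101521.
Then c = 1629.4 − a·516398 − b·4266104 = −4081901.65.
At (515652, 4266207): z = 375310.6 + 3707767.0 − 4081901.65 = 1176.0 m.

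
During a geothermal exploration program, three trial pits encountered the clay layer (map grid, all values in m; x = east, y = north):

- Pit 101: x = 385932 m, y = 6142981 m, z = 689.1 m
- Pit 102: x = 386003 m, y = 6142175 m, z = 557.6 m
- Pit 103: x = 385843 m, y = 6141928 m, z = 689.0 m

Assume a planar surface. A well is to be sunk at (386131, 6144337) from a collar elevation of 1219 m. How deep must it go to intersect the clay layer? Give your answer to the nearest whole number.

609 m

Let the plane be z = a·x + b·y + c.
Pit 102−Pit 101: 71a − 806b = −131.5;  Pit 103−Pit 101: −89a − 1053b = −0.1.
Solving gives a = −0.94465347, b = 0.07993747.
Then c = 689.1 − a·385932 − b·6142981 = −125793.27.
At (386131, 6144337): z_contact = −364760.0 + 491162.8 − 125793.27 = 609.5 m.
Depth below ground = 1219 − 609.5 = 609 m.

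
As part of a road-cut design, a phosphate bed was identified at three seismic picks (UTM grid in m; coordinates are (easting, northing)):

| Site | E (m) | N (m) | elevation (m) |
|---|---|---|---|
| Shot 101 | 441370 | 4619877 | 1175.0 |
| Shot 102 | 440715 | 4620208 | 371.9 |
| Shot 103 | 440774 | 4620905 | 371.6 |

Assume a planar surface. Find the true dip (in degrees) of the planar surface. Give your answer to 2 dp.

Two edge vectors: Shot 101→Shot 102 = (-655, 331, -803.1), Shot 101→Shot 103 = (-596, 1028, -803.4).
Normal n = (Shot 101→Shot 102) × (Shot 101→Shot 103) = (559661.4, -47579.4, -476064).
So ∂z/∂E = −n_x/n_z = 1.17560 and ∂z/∂N = −n_y/n_z = −0.09994.
Gradient magnitude |∇z| = √(a² + b²) = √(1.38204 + 0.00999) = 1.17984.
True dip = arctan(1.17984) = 49.72°, dipping toward W (azimuth ≈ 275°).

49.72°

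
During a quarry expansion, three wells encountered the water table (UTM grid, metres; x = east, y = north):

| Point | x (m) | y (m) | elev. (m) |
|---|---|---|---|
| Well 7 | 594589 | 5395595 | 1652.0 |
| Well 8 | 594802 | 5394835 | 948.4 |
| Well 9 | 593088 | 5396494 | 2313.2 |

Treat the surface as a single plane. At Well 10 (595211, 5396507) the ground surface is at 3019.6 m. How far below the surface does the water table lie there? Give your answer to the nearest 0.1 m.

Two edge vectors: Well 7→Well 8 = (213, -760, -703.6), Well 7→Well 9 = (-1501, 899, 661.2).
Normal n = (Well 7→Well 8) × (Well 7→Well 9) = (130024.4, 915268, -949273).
So ∂z/∂x = −n_x/n_z = 0.136972610 and ∂z/∂y = −n_y/n_z = 0.964177850.
Intercept c from Well 7: 1652 − 81442.41 − 5202313.19 = −5282103.59.
At (595211, 5396507): z_contact = 81527.60 + 5203192.52 − 5282103.59 = 2616.53 m.
Depth below ground = 3019.6 − 2616.53 = 403.1 m.

403.1 m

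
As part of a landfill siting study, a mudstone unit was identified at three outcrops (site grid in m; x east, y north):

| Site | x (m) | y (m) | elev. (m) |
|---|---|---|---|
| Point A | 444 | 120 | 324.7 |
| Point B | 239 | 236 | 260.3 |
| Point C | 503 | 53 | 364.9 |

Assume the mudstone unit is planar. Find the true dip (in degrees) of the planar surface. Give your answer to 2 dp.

Two edge vectors: Point A→Point B = (-205, 116, -64.4), Point A→Point C = (59, -67, 40.2).
Normal n = (Point A→Point B) × (Point A→Point C) = (348.4, 4441.4, 6891).
So ∂z/∂x = −n_x/n_z = −0.05056 and ∂z/∂y = −n_y/n_z = −0.64452.
Gradient magnitude |∇z| = √(a² + b²) = √(0.00256 + 0.41541) = 0.64650.
True dip = arctan(0.64650) = 32.88°, dipping toward N (azimuth ≈ 004°).

32.88°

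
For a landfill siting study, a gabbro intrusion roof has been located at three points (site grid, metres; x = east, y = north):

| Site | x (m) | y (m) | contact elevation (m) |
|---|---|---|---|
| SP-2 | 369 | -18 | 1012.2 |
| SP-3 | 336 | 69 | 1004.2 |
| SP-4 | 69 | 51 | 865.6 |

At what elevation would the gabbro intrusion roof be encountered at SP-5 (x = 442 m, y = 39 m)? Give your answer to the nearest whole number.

Two edge vectors: SP-2→SP-3 = (-33, 87, -8), SP-2→SP-4 = (-300, 69, -146.6).
Normal n = (SP-2→SP-3) × (SP-2→SP-4) = (-12202.2, -2437.8, 23823).
So ∂z/∂x = −n_x/n_z = 0.51220 and ∂z/∂y = −n_y/n_z = 0.10233.
Intercept c from SP-2: 1012.2 − 189.00 + 1.84 = 825.04.
At (442, 39): z = 226.4 + 4.0 + 825.04 = 1055.4 m.

1055 m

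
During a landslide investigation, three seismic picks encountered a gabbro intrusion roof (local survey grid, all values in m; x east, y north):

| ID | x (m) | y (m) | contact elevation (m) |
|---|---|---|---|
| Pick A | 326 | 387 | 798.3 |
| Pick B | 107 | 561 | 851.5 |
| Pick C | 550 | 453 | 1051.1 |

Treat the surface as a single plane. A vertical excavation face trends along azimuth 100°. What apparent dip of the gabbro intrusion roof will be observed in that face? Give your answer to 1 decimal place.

Two edge vectors: Pick A→Pick B = (-219, 174, 53.2), Pick A→Pick C = (224, 66, 252.8).
Normal n = (Pick A→Pick B) × (Pick A→Pick C) = (40476, 67280, -53430).
So ∂z/∂x = −n_x/n_z = 0.75755 and ∂z/∂y = −n_y/n_z = 1.25922.
Unit vector along 100° is (sin 100°, cos 100°) = (0.9848, -0.1736).
Slope in that direction = a·(0.9848) + b·(-0.1736) = 0.52738.
Apparent dip = arctan|0.52738| = 27.8° (true dip is 55.8°, so apparent ≤ true as expected).

27.8°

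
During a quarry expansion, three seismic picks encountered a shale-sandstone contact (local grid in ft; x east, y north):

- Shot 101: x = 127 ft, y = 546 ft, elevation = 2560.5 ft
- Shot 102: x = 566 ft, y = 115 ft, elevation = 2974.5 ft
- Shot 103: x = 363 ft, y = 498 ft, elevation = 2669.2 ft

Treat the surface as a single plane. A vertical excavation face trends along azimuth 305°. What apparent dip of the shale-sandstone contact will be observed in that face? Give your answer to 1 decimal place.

32.2°

Let the plane be z = a·x + b·y + c.
Shot 102−Shot 101: 439a − 431b = 414;  Shot 103−Shot 101: 236a − 48b = 108.7.
Solving gives a = 0.33453, b = −0.61982.
Unit vector along 305° is (sin 305°, cos 305°) = (-0.8192, 0.5736).
Slope in that direction = a·(-0.8192) + b·(0.5736) = −0.62954.
Apparent dip = arctan|0.62954| = 32.2° (true dip is 35.2°, so apparent ≤ true as expected).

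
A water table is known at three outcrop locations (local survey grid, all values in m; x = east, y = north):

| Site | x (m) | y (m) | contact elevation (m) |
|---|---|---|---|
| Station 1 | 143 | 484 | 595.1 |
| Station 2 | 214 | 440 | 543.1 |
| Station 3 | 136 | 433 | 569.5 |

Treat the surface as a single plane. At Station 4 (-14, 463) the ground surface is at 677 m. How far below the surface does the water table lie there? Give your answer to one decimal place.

32.6 m

Two edge vectors: Station 1→Station 2 = (71, -44, -52), Station 1→Station 3 = (-7, -51, -25.6).
Normal n = (Station 1→Station 2) × (Station 1→Station 3) = (-1525.6, 2181.6, -3929).
So ∂z/∂x = −n_x/n_z = −0.38829 and ∂z/∂y = −n_y/n_z = 0.55526.
Intercept c from Station 1: 595.1 + 55.53 − 268.74 = 381.88.
At (-14, 463): z_contact = 5.44 + 257.08 + 381.88 = 644.40 m.
Depth below ground = 677 − 644.40 = 32.6 m.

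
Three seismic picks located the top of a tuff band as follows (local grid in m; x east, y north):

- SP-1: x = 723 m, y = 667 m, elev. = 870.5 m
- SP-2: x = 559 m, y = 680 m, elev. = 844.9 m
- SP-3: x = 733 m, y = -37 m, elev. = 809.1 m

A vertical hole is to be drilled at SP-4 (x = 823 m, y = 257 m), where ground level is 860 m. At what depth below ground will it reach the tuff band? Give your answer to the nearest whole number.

Let the plane be z = a·x + b·y + c.
SP-2−SP-1: −164a + 13b = −25.6;  SP-3−SP-1: 10a − 704b = −61.4.
Solving gives a = 0.16319, b = 0.08953.
Then c = 870.5 − a·723 − b·667 = 692.79.
At (823, 257): z_contact = 134.3 + 23.0 + 692.79 = 850.1 m.
Depth below ground = 860 − 850.1 = 10 m.

10 m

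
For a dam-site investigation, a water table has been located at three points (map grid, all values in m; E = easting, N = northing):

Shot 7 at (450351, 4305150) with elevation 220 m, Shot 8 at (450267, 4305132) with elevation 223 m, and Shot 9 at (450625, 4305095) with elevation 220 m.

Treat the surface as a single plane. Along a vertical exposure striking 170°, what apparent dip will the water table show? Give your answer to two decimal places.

4.67°

Let the plane be z = a·E + b·N + c.
Shot 8−Shot 7: −84a − 18b = 3;  Shot 9−Shot 7: 274a − 55b = 0.
Solving gives a = −0.01727, b = −0.08606.
Unit vector along 170° is (sin 170°, cos 170°) = (0.1736, -0.9848).
Slope in that direction = a·(0.1736) + b·(-0.9848) = 0.08175.
Apparent dip = arctan|0.08175| = 4.67° (true dip is 5.0°, so apparent ≤ true as expected).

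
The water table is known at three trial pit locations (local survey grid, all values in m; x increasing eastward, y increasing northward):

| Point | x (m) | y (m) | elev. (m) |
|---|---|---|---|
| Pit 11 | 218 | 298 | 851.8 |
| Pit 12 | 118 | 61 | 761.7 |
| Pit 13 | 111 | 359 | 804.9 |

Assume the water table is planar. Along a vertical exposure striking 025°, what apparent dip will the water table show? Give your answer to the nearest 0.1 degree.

20.1°

Let the plane be z = a·x + b·y + c.
Pit 12−Pit 11: −100a − 237b = −90.1;  Pit 13−Pit 11: −107a + 61b = −46.9.
Solving gives a = 0.52803, b = 0.15737.
Unit vector along 025° is (sin 25°, cos 25°) = (0.4226, 0.9063).
Slope in that direction = a·(0.4226) + b·(0.9063) = 0.36578.
Apparent dip = arctan|0.36578| = 20.1° (true dip is 28.9°, so apparent ≤ true as expected).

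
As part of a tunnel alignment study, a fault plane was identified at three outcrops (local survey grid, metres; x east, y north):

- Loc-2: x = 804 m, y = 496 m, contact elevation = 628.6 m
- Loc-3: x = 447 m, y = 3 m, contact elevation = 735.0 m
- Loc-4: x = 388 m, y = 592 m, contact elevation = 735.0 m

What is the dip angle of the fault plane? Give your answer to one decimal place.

Let the plane be z = a·x + b·y + c.
Loc-3−Loc-2: −357a − 493b = 106.4;  Loc-4−Loc-2: −416a + 96b = 106.4.
Solving gives a = −0.26182, b = −0.02623.
Gradient magnitude |∇z| = √(a² + b²) = √(0.06855 + 0.00069) = 0.26313.
True dip = arctan(0.26313) = 14.7°, dipping toward E (azimuth ≈ 084°).

14.7°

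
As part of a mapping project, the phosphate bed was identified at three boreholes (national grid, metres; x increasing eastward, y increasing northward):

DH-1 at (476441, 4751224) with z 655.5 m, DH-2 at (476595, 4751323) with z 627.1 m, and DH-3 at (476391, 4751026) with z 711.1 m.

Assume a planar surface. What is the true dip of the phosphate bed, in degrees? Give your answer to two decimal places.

15.62°

Two edge vectors: DH-1→DH-2 = (154, 99, -28.4), DH-1→DH-3 = (-50, -198, 55.6).
Normal n = (DH-1→DH-2) × (DH-1→DH-3) = (-118.8, -7142.4, -25542).
So ∂z/∂x = −n_x/n_z = −0.00465 and ∂z/∂y = −n_y/n_z = −0.27963.
Gradient magnitude |∇z| = √(a² + b²) = √(0.00002 + 0.07819) = 0.27967.
True dip = arctan(0.27967) = 15.62°, dipping toward N (azimuth ≈ 001°).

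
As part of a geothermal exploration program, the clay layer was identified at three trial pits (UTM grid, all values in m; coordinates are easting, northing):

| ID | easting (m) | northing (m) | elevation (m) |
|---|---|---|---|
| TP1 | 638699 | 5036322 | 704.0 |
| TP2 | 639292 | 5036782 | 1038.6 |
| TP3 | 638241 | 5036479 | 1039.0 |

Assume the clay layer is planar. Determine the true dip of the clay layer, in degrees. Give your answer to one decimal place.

Two edge vectors: TP1→TP2 = (593, 460, 334.6), TP1→TP3 = (-458, 157, 335).
Normal n = (TP1→TP2) × (TP1→TP3) = (101567.8, -351901.8, 303781).
So ∂z/∂easting = −n_x/n_z = −0.33435 and ∂z/∂northing = −n_y/n_z = 1.15841.
Gradient magnitude |∇z| = √(a² + b²) = √(0.11179 + 1.34190) = 1.20569.
True dip = arctan(1.20569) = 50.3°, dipping toward SSE (azimuth ≈ 164°).

50.3°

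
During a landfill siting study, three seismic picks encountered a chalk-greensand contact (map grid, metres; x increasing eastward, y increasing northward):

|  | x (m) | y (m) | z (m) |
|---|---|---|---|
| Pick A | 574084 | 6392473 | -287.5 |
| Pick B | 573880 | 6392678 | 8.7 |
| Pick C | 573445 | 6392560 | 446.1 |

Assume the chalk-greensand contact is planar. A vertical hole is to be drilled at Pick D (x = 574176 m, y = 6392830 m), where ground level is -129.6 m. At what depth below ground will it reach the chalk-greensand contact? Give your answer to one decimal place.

134.2 m

Let the plane be z = a·x + b·y + c.
Pick B−Pick A: −204a + 205b = 296.2;  Pick C−Pick A: −639a + 87b = 733.6.
Solving gives a = −1.100414139, b = 0.349831784.
Then c = -287.5 − a·574084 − b·6392473 = −1604847.58.
At (574176, 6392830): z_contact = −631831.39 + 2236415.12 − 1604847.58 = -263.85 m.
Depth below ground = -129.6 − (-263.85) = 134.2 m.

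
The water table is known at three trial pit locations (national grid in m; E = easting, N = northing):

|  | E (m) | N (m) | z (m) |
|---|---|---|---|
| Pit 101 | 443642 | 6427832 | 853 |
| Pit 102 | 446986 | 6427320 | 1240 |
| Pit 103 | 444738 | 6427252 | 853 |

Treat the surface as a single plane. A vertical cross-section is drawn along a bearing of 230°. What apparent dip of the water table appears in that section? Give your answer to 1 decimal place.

Two edge vectors: Pit 101→Pit 102 = (3344, -512, 387), Pit 101→Pit 103 = (1096, -580, 0).
Normal n = (Pit 101→Pit 102) × (Pit 101→Pit 103) = (224460, 424152, -1378368).
So ∂z/∂E = −n_x/n_z = 0.16284 and ∂z/∂N = −n_y/n_z = 0.30772.
Unit vector along 230° is (sin 230°, cos 230°) = (-0.7660, -0.6428).
Slope in that direction = a·(-0.7660) + b·(-0.6428) = −0.32255.
Apparent dip = arctan|0.32255| = 17.9° (true dip is 19.2°, so apparent ≤ true as expected).

17.9°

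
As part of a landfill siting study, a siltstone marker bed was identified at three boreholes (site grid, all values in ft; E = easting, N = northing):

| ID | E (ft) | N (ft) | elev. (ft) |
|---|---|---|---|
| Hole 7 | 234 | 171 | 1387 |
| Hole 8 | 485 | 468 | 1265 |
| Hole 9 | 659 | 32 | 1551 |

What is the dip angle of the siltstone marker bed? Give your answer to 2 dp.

Let the plane be z = a·E + b·N + c.
Hole 8−Hole 7: 251a + 297b = −122;  Hole 9−Hole 7: 425a − 139b = 164.
Solving gives a = 0.19707, b = −0.57732.
Gradient magnitude |∇z| = √(a² + b²) = √(0.03883 + 0.33330) = 0.61003.
True dip = arctan(0.61003) = 31.38°, dipping toward NNW (azimuth ≈ 341°).

31.38°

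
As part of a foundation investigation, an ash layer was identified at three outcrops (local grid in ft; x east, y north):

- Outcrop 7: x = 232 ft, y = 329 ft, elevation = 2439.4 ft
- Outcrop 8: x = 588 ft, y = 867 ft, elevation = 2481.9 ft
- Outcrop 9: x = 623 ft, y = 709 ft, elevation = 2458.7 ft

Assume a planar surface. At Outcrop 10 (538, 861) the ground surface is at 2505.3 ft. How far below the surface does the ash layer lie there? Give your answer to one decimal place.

20.3 ft

Let the plane be z = a·x + b·y + c.
Outcrop 8−Outcrop 7: 356a + 538b = 42.5;  Outcrop 9−Outcrop 7: 391a + 380b = 19.3.
Solving gives a = −0.07681, b = 0.12982.
Then c = 2439.4 − a·232 − b·329 = 2414.51.
At (538, 861): z_contact = −41.32 + 111.78 + 2414.51 = 2484.96 ft.
Depth below ground = 2505.3 − 2484.96 = 20.3 ft.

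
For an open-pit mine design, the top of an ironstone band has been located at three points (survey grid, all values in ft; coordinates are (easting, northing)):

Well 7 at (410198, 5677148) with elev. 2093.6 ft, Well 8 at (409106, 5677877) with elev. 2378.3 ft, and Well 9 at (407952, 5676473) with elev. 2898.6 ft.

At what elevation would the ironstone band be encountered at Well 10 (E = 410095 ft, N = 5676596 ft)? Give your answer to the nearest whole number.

2183 ft

Let the plane be z = a·E + b·N + c.
Well 8−Well 7: −1092a + 729b = 284.7;  Well 9−Well 7: −2246a − 675b = 805.
Solving gives a = −0.32808556, b = −0.10091828.
Then c = 2093.6 − a·410198 − b·5677148 = 709601.66.
At (410095, 5676596): z = −134546.2 − 572872.3 + 709601.66 = 2183.1 ft.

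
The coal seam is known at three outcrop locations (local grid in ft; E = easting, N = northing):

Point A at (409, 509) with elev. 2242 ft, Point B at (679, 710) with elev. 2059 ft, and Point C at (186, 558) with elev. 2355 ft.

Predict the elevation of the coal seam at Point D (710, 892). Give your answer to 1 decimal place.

Let the plane be z = a·E + b·N + c.
Point B−Point A: 270a + 201b = −183;  Point C−Point A: −223a + 49b = 113.
Solving gives a = −0.54571, b = −0.17741.
Then c = 2242 − a·409 − b·509 = 2555.49.
At (710, 892): z = −387.5 − 158.2 + 2555.49 = 2009.8 ft.

2009.8 ft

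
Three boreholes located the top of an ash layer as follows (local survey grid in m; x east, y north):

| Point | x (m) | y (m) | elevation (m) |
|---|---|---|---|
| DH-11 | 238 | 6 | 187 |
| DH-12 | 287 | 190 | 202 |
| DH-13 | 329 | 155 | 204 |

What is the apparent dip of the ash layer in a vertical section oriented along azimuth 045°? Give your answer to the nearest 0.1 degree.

6.1°

Two edge vectors: DH-11→DH-12 = (49, 184, 15), DH-11→DH-13 = (91, 149, 17).
Normal n = (DH-11→DH-12) × (DH-11→DH-13) = (893, 532, -9443).
So ∂z/∂x = −n_x/n_z = 0.09457 and ∂z/∂y = −n_y/n_z = 0.05634.
Unit vector along 045° is (sin 45°, cos 45°) = (0.7071, 0.7071).
Slope in that direction = a·(0.7071) + b·(0.7071) = 0.10671.
Apparent dip = arctan|0.10671| = 6.1° (true dip is 6.3°, so apparent ≤ true as expected).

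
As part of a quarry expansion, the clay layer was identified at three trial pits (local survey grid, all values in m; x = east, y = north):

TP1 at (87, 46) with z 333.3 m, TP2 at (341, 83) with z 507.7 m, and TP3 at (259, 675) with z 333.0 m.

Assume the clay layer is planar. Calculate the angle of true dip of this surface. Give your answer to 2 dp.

36.56°

Let the plane be z = a·x + b·y + c.
TP2−TP1: 254a + 37b = 174.4;  TP3−TP1: 172a + 629b = −0.3.
Solving gives a = 0.71517, b = −0.19604.
Gradient magnitude |∇z| = √(a² + b²) = √(0.51147 + 0.03843) = 0.74155.
True dip = arctan(0.74155) = 36.56°, dipping toward WNW (azimuth ≈ 285°).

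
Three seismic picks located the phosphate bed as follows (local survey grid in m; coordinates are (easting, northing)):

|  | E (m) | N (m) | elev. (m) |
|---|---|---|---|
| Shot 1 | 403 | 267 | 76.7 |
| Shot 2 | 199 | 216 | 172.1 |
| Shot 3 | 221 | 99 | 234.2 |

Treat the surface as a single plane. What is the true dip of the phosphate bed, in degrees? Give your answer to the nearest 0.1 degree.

Two edge vectors: Shot 1→Shot 2 = (-204, -51, 95.4), Shot 1→Shot 3 = (-182, -168, 157.5).
Normal n = (Shot 1→Shot 2) × (Shot 1→Shot 3) = (7994.7, 14767.2, 24990).
So ∂z/∂E = −n_x/n_z = −0.31992 and ∂z/∂N = −n_y/n_z = −0.59092.
Gradient magnitude |∇z| = √(a² + b²) = √(0.10235 + 0.34919) = 0.67197.
True dip = arctan(0.67197) = 33.9°, dipping toward NNE (azimuth ≈ 028°).

33.9°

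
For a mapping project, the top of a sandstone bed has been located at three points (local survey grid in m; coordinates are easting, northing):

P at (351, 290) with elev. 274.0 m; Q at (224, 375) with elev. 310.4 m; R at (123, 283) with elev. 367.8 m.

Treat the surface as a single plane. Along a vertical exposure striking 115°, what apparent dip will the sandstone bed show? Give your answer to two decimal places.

16.31°

Let the plane be z = a·easting + b·northing + c.
Q−P: −127a + 85b = 36.4;  R−P: −228a − 7b = 93.8.
Solving gives a = −0.40593, b = −0.17827.
Unit vector along 115° is (sin 115°, cos 115°) = (0.9063, -0.4226).
Slope in that direction = a·(0.9063) + b·(-0.4226) = −0.29256.
Apparent dip = arctan|0.29256| = 16.31° (true dip is 23.9°, so apparent ≤ true as expected).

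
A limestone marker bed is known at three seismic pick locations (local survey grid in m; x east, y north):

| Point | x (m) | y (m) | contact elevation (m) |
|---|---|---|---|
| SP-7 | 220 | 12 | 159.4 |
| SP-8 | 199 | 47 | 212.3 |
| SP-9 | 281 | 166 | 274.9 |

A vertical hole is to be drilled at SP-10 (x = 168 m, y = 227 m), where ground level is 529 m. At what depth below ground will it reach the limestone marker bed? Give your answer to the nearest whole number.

Two edge vectors: SP-7→SP-8 = (-21, 35, 52.9), SP-7→SP-9 = (61, 154, 115.5).
Normal n = (SP-7→SP-8) × (SP-7→SP-9) = (-4104.1, 5652.4, -5369).
So ∂z/∂x = −n_x/n_z = −0.76441 and ∂z/∂y = −n_y/n_z = 1.05278.
Intercept c from SP-7: 159.4 + 168.17 − 12.63 = 314.94.
At (168, 227): z_contact = −128.4 + 239.0 + 314.94 = 425.5 m.
Depth below ground = 529 − 425.5 = 104 m.

104 m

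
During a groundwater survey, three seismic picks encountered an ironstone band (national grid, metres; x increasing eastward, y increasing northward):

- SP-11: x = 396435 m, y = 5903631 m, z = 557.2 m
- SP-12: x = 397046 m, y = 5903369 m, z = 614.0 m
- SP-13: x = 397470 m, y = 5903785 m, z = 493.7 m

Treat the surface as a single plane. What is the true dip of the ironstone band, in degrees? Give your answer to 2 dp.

15.00°

Two edge vectors: SP-11→SP-12 = (611, -262, 56.8), SP-11→SP-13 = (1035, 154, -63.5).
Normal n = (SP-11→SP-12) × (SP-11→SP-13) = (7889.8, 97586.5, 365264).
So ∂z/∂x = −n_x/n_z = −0.02160 and ∂z/∂y = −n_y/n_z = −0.26717.
Gradient magnitude |∇z| = √(a² + b²) = √(0.00047 + 0.07138) = 0.26804.
True dip = arctan(0.26804) = 15.00°, dipping toward N (azimuth ≈ 005°).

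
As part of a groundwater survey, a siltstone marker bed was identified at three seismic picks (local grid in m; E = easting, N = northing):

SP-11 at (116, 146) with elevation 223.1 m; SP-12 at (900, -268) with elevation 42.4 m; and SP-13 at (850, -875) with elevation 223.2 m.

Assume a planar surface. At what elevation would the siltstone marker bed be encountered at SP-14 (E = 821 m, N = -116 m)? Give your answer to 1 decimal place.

31.1 m

Two edge vectors: SP-11→SP-12 = (784, -414, -180.7), SP-11→SP-13 = (734, -1021, 0.1).
Normal n = (SP-11→SP-12) × (SP-11→SP-13) = (-184536.1, -132712.2, -496588).
So ∂z/∂E = −n_x/n_z = −0.37161 and ∂z/∂N = −n_y/n_z = −0.26725.
Intercept c from SP-11: 223.1 + 43.11 + 39.02 = 305.22.
At (821, -116): z = −305.1 + 31.0 + 305.22 = 31.1 m.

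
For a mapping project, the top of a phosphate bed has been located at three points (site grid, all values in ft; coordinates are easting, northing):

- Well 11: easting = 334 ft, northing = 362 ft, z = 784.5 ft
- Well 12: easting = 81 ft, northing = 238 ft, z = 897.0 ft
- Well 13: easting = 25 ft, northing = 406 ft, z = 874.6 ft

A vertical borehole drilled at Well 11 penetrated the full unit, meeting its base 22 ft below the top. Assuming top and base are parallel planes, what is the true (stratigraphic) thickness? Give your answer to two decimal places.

20.38 ft

Let the plane be z = a·easting + b·northing + c.
Well 12−Well 11: −253a − 124b = 112.5;  Well 13−Well 11: −309a + 44b = 90.1.
Solving gives a = −0.32605, b = −0.24202.
|∇z| = √(a²+b²) = 0.40605, so dip δ = arctan(0.40605) = 22.10°.
True thickness = vertical thickness × cos δ = 22 × cos 22.10° = 20.38 ft.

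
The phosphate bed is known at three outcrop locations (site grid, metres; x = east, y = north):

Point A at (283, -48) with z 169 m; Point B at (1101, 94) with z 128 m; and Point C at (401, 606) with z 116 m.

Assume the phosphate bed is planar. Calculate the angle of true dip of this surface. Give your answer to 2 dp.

4.75°

Two edge vectors: Point A→Point B = (818, 142, -41), Point A→Point C = (118, 654, -53).
Normal n = (Point A→Point B) × (Point A→Point C) = (19288, 38516, 518216).
So ∂z/∂x = −n_x/n_z = −0.03722 and ∂z/∂y = −n_y/n_z = −0.07432.
Gradient magnitude |∇z| = √(a² + b²) = √(0.00139 + 0.00552) = 0.08312.
True dip = arctan(0.08312) = 4.75°, dipping toward NNE (azimuth ≈ 027°).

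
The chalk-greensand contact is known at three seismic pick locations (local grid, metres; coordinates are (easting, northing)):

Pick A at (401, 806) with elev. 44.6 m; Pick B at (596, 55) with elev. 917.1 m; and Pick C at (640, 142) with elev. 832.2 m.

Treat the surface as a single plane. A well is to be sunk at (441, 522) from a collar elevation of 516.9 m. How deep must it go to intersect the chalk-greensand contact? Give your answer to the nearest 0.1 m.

150.5 m

Let the plane be z = a·E + b·N + c.
Pick B−Pick A: 195a − 751b = 872.5;  Pick C−Pick A: 239a − 664b = 787.6.
Solving gives a = 0.24291, b = −1.09871.
Then c = 44.6 − a·401 − b·806 = 832.76.
At (441, 522): z_contact = 107.12 − 573.53 + 832.76 = 366.35 m.
Depth below ground = 516.9 − 366.35 = 150.5 m.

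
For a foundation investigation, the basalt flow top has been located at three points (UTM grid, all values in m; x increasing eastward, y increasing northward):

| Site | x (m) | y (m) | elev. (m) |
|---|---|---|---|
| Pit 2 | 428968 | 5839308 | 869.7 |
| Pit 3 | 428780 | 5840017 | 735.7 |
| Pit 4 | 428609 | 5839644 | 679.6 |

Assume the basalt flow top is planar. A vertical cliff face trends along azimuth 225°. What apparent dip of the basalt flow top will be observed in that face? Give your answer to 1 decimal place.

16.0°

Two edge vectors: Pit 2→Pit 3 = (-188, 709, -134), Pit 2→Pit 4 = (-359, 336, -190.1).
Normal n = (Pit 2→Pit 3) × (Pit 2→Pit 4) = (-89756.9, 12367.2, 191363).
So ∂z/∂x = −n_x/n_z = 0.46904 and ∂z/∂y = −n_y/n_z = −0.06463.
Unit vector along 225° is (sin 225°, cos 225°) = (-0.7071, -0.7071).
Slope in that direction = a·(-0.7071) + b·(-0.7071) = −0.28596.
Apparent dip = arctan|0.28596| = 16.0° (true dip is 25.3°, so apparent ≤ true as expected).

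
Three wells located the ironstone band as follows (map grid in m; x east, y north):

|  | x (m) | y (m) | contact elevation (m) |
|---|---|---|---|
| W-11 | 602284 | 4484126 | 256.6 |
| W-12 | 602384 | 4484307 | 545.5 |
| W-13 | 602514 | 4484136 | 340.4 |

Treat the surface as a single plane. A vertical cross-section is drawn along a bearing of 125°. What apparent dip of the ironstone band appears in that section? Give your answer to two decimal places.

Let the plane be z = a·x + b·y + c.
W-12−W-11: 100a + 181b = 288.9;  W-13−W-11: 230a + 10b = 83.8.
Solving gives a = 0.30221, b = 1.42917.
Unit vector along 125° is (sin 125°, cos 125°) = (0.8192, -0.5736).
Slope in that direction = a·(0.8192) + b·(-0.5736) = −0.57218.
Apparent dip = arctan|0.57218| = 29.78° (true dip is 55.6°, so apparent ≤ true as expected).

29.78°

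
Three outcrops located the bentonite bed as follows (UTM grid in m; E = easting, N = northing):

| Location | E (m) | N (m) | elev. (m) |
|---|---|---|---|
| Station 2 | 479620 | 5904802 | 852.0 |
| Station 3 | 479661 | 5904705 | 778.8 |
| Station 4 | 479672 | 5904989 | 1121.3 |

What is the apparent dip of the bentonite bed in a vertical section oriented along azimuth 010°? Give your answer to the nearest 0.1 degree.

52.9°

Let the plane be z = a·E + b·N + c.
Station 3−Station 2: 41a − 97b = −73.2;  Station 4−Station 2: 52a + 187b = 269.3.
Solving gives a = 0.97818, b = 1.16810.
Unit vector along 010° is (sin 10°, cos 10°) = (0.1736, 0.9848).
Slope in that direction = a·(0.1736) + b·(0.9848) = 1.32021.
Apparent dip = arctan|1.32021| = 52.9° (true dip is 56.7°, so apparent ≤ true as expected).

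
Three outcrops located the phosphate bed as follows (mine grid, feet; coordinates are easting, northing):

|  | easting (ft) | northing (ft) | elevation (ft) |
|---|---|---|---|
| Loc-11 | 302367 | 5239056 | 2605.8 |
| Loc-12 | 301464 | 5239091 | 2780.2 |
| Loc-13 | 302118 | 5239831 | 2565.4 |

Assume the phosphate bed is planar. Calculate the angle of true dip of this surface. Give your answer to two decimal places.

12.90°

Let the plane be z = a·easting + b·northing + c.
Loc-12−Loc-11: −903a + 35b = 174.4;  Loc-13−Loc-11: −249a + 775b = −40.4.
Solving gives a = −0.19762, b = −0.11562.
Gradient magnitude |∇z| = √(a² + b²) = √(0.03905 + 0.01337) = 0.22895.
True dip = arctan(0.22895) = 12.90°, dipping toward ENE (azimuth ≈ 060°).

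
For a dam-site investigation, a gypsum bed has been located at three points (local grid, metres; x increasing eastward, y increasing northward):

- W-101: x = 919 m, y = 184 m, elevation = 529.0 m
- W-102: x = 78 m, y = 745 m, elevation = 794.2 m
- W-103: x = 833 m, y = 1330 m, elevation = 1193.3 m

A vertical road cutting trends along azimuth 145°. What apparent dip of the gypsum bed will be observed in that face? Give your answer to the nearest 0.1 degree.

Let the plane be z = a·x + b·y + c.
W-102−W-101: −841a + 561b = 265.2;  W-103−W-101: −86a + 1146b = 664.3.
Solving gives a = 0.07510, b = 0.58530.
Unit vector along 145° is (sin 145°, cos 145°) = (0.5736, -0.8192).
Slope in that direction = a·(0.5736) + b·(-0.8192) = −0.43638.
Apparent dip = arctan|0.43638| = 23.6° (true dip is 30.5°, so apparent ≤ true as expected).

23.6°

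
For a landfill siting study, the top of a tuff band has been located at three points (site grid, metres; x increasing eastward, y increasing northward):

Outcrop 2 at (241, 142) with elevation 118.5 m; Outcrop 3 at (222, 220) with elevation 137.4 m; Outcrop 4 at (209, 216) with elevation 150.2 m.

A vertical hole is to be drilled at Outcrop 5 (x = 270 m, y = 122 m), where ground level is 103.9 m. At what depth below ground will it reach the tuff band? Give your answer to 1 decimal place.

Two edge vectors: Outcrop 2→Outcrop 3 = (-19, 78, 18.9), Outcrop 2→Outcrop 4 = (-32, 74, 31.7).
Normal n = (Outcrop 2→Outcrop 3) × (Outcrop 2→Outcrop 4) = (1074, -2.5, 1090).
So ∂z/∂x = −n_x/n_z = −0.98532 and ∂z/∂y = −n_y/n_z = 0.00229.
Intercept c from Outcrop 2: 118.5 + 237.46 − 0.33 = 355.64.
At (270, 122): z_contact = −266.04 + 0.28 + 355.64 = 89.88 m.
Depth below ground = 103.9 − 89.88 = 14.0 m.

14.0 m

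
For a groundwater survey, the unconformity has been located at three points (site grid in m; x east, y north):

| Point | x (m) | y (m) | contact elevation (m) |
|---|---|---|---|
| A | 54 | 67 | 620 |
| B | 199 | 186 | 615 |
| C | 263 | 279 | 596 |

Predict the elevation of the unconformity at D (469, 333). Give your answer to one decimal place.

Let the plane be z = a·x + b·y + c.
B−A: 145a + 119b = −5;  C−A: 209a + 212b = −24.
Solving gives a = 0.30601, b = −0.41489.
Then c = 620 − a·54 − b·67 = 631.27.
At (469, 333): z = 143.5 − 138.2 + 631.27 = 636.6 m.

636.6 m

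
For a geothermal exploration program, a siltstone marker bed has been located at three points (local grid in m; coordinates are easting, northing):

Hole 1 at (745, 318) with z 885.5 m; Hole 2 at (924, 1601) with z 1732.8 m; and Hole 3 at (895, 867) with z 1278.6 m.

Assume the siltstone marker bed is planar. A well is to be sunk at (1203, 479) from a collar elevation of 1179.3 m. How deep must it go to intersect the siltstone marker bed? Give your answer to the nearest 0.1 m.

Two edge vectors: Hole 1→Hole 2 = (179, 1283, 847.3), Hole 1→Hole 3 = (150, 549, 393.1).
Normal n = (Hole 1→Hole 2) × (Hole 1→Hole 3) = (39179.6, 56730.1, -94179).
So ∂z/∂easting = −n_x/n_z = 0.416012 and ∂z/∂northing = −n_y/n_z = 0.602365.
Intercept c from Hole 1: 885.5 − 309.93 − 191.55 = 384.02.
At (1203, 479): z_contact = 500.46 + 288.53 + 384.02 = 1173.01 m.
Depth below ground = 1179.3 − 1173.01 = 6.3 m.

6.3 m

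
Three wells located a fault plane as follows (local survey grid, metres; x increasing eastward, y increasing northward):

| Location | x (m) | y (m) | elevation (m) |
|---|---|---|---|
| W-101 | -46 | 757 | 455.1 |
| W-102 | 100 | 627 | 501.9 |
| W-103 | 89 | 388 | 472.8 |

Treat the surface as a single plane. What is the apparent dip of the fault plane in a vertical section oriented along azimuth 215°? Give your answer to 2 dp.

Let the plane be z = a·x + b·y + c.
W-102−W-101: 146a − 130b = 46.8;  W-103−W-101: 135a − 369b = 17.7.
Solving gives a = 0.41207, b = 0.10279.
Unit vector along 215° is (sin 215°, cos 215°) = (-0.5736, -0.8192).
Slope in that direction = a·(-0.5736) + b·(-0.8192) = −0.32056.
Apparent dip = arctan|0.32056| = 17.77° (true dip is 23.0°, so apparent ≤ true as expected).

17.77°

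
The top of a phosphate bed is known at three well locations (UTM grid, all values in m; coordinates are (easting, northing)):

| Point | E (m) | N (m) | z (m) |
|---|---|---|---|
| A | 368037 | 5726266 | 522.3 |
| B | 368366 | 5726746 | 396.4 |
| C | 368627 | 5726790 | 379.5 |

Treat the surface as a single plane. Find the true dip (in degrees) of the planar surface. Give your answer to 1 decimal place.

13.9°

Let the plane be z = a·E + b·N + c.
B−A: 329a + 480b = −125.9;  C−A: 590a + 524b = −142.8.
Solving gives a = −0.02322, b = −0.24638.
Gradient magnitude |∇z| = √(a² + b²) = √(0.00054 + 0.06070) = 0.24747.
True dip = arctan(0.24747) = 13.9°, dipping toward N (azimuth ≈ 005°).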